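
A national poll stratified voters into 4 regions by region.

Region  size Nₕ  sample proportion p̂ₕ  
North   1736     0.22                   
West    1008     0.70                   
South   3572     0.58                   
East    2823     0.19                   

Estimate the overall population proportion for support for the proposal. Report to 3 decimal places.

N = 1736 + 1008 + 3572 + 2823 = 9139.
Overall proportion = Σ (Nₕ/N)·p̂ₕ.
Σ Nₕp̂ₕ = 381.92 + 705.6 + 2071.76 + 536.37 = 3695.65.
3695.65 / 9139 = 0.40438... → 0.404.

0.404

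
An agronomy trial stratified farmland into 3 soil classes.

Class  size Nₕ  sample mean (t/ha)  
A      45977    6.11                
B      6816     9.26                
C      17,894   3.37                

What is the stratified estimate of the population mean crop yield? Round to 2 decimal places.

x̄_st = (Σ Nₕx̄ₕ) / (Σ Nₕ) = (45977·6.11 + 6816·9.26 + 17894·3.37) / 70687
= 404338.41 / 70687 = 5.7201... → 5.72.

5.72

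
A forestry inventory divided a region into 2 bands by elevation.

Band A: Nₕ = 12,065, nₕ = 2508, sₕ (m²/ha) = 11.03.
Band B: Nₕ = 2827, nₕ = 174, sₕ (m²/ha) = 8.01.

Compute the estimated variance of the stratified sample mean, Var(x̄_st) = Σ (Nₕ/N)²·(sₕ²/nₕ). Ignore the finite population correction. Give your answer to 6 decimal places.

N = 14892. Term for each stratum: Wₕ²sₕ²/nₕ.
Var(x̄_st) = 0.031839929 + 0.013288053 = 0.045127982 → 0.045128.

0.045128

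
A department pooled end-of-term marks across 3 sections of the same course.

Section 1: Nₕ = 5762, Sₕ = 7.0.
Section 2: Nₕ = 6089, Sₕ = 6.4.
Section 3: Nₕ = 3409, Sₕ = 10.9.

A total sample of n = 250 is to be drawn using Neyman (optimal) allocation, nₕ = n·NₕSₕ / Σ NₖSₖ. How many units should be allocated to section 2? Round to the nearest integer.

1: NₕSₕ = 5762·7.0 = 40334
2: NₕSₕ = 6089·6.4 = 38969.6
3: NₕSₕ = 3409·10.9 = 37158.1
Σ NₕSₕ = 116461.7.
n_2 = 250·38969.6/116461.7 = 83.653... → 84.

84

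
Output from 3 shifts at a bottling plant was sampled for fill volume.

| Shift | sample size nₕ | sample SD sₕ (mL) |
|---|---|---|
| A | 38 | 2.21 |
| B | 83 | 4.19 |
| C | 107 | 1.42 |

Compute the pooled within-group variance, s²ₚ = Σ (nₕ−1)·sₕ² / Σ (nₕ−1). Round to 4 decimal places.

Degrees of freedom: 37 + 82 + 106 = 225.
Σ(nₕ−1)sₕ² = 37·4.8841 + 82·17.5561 + 106·2.0164 = 1834.0503.
s²ₚ = 1834.0503 / 225 = 8.151335... → 8.1513.

8.1513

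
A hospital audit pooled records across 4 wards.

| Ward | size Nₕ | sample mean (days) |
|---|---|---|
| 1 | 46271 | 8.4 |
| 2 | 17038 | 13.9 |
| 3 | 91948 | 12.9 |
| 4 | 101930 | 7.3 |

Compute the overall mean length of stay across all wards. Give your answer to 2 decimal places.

9.94

N = 257187; weights Wₕ = Nₕ/N = (0.1799, 0.0662, 0.3575, 0.3963).
x̄_st = Σ Wₕ·x̄ₕ = 0.1799·8.4 + 0.0662·13.9 + 0.3575·12.9 + 0.3963·7.3 ≈ 9.9372...
→ 9.94.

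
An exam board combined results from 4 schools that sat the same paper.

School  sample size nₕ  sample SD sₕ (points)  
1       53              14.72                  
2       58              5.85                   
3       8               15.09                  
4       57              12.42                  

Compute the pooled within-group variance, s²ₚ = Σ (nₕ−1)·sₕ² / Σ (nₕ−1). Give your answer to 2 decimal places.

136.34

Degrees of freedom: 52 + 57 + 7 + 56 = 172.
Σ(nₕ−1)sₕ² = 52·216.6784 + 57·34.2225 + 7·227.7081 + 56·154.2564 = 23450.2744.
s²ₚ = 23450.2744 / 172 = 136.3388... → 136.34.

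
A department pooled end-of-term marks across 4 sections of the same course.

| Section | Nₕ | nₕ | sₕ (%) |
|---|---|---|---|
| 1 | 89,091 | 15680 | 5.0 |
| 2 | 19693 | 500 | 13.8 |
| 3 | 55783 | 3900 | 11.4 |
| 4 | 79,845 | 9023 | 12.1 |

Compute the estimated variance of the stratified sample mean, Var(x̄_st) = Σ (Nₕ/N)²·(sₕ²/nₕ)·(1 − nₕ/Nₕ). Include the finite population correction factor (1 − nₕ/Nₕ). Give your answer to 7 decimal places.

0.0057349

N = 244412; Wₕ = Nₕ/N.
section 1: (89091/244412)²·5.0²/15680·(1 − 15680/89091) = 0.0001745597
section 2: (19693/244412)²·13.8²/500·(1 − 500/19693) = 0.0024098936
section 3: (55783/244412)²·11.4²/3900·(1 − 3900/55783) = 0.0016144589
section 4: (79845/244412)²·12.1²/9023·(1 − 9023/79845) = 0.0015359980
Sum = 0.0057349101 → 0.0057349.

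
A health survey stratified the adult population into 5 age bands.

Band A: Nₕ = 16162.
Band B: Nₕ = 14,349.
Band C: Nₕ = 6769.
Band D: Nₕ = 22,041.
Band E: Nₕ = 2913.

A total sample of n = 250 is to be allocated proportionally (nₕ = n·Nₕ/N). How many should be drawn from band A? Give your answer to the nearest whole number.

N = 16162 + 14349 + 6769 + 22041 + 2913 = 62234.
n_A = 250·16162/62234 = 64.924... → 65.

65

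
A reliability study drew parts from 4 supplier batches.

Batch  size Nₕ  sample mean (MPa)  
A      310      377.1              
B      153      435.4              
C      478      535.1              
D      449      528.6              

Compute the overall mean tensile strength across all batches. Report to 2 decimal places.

486.79

N = 310 + 153 + 478 + 449 = 1390.
Weight each subgroup mean by Nₕ/N and sum.
Σ Nₕx̄ₕ = 310·377.1 + 153·435.4 + 478·535.1 + 449·528.6 = 116901 + 66616.2 + 255777.8 + 237341.4 = 676636.4.
Divide by N: 676636.4 / 1390 = 486.7888... → 486.79.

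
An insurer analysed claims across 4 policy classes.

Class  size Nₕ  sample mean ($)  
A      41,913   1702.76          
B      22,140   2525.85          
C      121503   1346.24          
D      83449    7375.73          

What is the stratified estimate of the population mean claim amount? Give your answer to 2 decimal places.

N = 269005; weights Wₕ = Nₕ/N = (0.1558, 0.0823, 0.4517, 0.3102).
x̄_st = Σ Wₕ·x̄ₕ = 0.1558·1702.76 + 0.0823·2525.85 + 0.4517·1346.24 + 0.3102·7375.73 ≈ 3369.3039...
→ 3369.30.

3369.30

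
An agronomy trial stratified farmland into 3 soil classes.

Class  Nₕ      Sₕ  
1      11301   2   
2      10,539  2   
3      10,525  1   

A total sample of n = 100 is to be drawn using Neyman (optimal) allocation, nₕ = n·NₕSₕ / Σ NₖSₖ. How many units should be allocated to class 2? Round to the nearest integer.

39

1: NₕSₕ = 11301·2 = 22602
2: NₕSₕ = 10539·2 = 21078
3: NₕSₕ = 10525·1 = 10525
Σ NₕSₕ = 54205.
n_2 = 100·21078/54205 = 38.886... → 39.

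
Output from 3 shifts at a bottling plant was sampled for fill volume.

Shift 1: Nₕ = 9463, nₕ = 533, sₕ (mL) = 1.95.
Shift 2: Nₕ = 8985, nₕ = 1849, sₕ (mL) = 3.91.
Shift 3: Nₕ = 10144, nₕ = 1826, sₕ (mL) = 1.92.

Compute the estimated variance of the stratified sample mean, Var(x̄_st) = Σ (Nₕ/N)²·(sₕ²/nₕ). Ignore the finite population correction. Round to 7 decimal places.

N = 28592; Wₕ = Nₕ/N.
shift 1: (9463/28592)²·1.95²/533 = 0.0007814670
shift 2: (8985/28592)²·3.91²/1849 = 0.0008165141
shift 3: (10144/28592)²·1.92²/1826 = 0.0002541155
Sum = 0.0018520965 → 0.0018521.

0.0018521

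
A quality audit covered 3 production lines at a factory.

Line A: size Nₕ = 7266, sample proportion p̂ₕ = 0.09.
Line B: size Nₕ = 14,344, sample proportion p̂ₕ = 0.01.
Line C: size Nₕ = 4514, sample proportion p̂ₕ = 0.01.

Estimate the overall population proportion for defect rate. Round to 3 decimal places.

N = 7266 + 14344 + 4514 = 26124.
Overall proportion = Σ (Nₕ/N)·p̂ₕ.
Σ Nₕp̂ₕ = 653.94 + 143.44 + 45.14 = 842.52.
842.52 / 26124 = 0.03225... → 0.032.

0.032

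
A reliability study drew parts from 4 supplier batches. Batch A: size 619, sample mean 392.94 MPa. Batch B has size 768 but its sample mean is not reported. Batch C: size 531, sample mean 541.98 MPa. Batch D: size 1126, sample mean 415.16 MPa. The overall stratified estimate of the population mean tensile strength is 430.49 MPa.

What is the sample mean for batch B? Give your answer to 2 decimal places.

406.15

Σ Nₕx̄ₕ = N·μ, so 768·x̄_B = 3044·430.49 − (619·392.94 + 531·541.98 + 1126·415.16).
= 1310411.56 − 998491.4 = 311920.16.
x̄_B = 311920.16 / 768 = 406.1460... → 406.15.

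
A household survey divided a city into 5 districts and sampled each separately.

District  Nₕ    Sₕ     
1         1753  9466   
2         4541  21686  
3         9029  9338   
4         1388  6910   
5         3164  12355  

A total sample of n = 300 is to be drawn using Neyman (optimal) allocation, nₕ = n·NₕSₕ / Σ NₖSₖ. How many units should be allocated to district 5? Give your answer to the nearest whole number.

47

Σ NₕSₕ = 1753·9466 + 4541·21686 + 9029·9338 + 1388·6910 + 3164·12355 = 248065126.
Share for 5: 39091220/248065126 = 0.15758.
n_5 = 300 × 0.15758 = 47.275... → 47.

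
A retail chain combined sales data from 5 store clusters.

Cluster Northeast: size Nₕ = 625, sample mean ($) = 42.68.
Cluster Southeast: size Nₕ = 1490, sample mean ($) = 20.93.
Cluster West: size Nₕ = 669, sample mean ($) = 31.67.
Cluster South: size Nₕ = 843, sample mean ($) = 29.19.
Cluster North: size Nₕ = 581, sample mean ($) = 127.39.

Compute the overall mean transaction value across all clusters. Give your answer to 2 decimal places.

x̄_st = (Σ Nₕx̄ₕ) / (Σ Nₕ) = (625·42.68 + 1490·20.93 + 669·31.67 + 843·29.19 + 581·127.39) / 4208
= 177668.69 / 4208 = 42.2216... → 42.22.

42.22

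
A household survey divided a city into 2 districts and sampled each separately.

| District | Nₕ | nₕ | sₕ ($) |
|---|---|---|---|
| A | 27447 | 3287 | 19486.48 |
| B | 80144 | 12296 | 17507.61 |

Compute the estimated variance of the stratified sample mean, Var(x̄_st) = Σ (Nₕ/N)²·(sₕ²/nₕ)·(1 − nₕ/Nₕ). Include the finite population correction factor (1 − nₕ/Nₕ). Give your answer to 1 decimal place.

N = 107591. Term for each stratum: Wₕ²sₕ²/nₕ·(1−nₕ/Nₕ).
Var(x̄_st) = 6617.6990 + 11709.7076 = 18327.4066 → 18327.4.

18327.4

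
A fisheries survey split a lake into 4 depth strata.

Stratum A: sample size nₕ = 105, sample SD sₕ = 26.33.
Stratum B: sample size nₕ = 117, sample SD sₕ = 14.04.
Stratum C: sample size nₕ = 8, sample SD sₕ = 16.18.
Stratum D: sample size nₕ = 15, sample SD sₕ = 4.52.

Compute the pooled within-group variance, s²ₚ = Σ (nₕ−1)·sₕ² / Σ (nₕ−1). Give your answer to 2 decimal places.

A: (105−1)·26.33² = 104·693.2689 = 72099.9656
B: (117−1)·14.04² = 116·197.1216 = 22866.1056
C: (8−1)·16.18² = 7·261.7924 = 1832.5468
D: (15−1)·4.52² = 14·20.4304 = 286.0256
Numerator = 97084.6436; denominator = Σ(nₕ−1) = 241.
s²ₚ = 97084.6436/241 = 402.8408... → 402.84.

402.84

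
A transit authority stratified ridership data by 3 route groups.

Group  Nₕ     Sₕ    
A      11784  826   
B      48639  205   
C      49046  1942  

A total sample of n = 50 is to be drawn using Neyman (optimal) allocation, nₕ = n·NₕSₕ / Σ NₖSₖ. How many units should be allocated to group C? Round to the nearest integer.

Σ NₕSₕ = 11784·826 + 48639·205 + 49046·1942 = 114951911.
Share for C: 95247332/114951911 = 0.82858.
n_C = 50 × 0.82858 = 41.429... → 41.

41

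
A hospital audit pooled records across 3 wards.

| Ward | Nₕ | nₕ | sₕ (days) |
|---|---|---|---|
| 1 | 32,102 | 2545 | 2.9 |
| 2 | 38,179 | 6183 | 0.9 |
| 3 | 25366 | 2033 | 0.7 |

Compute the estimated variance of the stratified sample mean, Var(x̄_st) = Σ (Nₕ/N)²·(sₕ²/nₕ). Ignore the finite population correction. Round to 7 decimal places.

N = 95647; Wₕ = Nₕ/N.
ward 1: (32102/95647)²·2.9²/2545 = 0.0003722457
ward 2: (38179/95647)²·0.9²/6183 = 0.0000208734
ward 3: (25366/95647)²·0.7²/2033 = 0.0000169520
Sum = 0.0004100710 → 0.0004101.

0.0004101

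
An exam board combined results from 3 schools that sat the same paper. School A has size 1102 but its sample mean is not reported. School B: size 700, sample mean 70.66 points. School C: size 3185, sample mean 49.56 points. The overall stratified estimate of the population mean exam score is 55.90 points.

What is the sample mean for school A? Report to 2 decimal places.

64.85

Σ Nₕx̄ₕ = N·μ, so 1102·x̄_A = 4987·55.90 − (700·70.66 + 3185·49.56).
= 278773.3 − 207310.6 = 71462.7.
x̄_A = 71462.7 / 1102 = 64.8482... → 64.85.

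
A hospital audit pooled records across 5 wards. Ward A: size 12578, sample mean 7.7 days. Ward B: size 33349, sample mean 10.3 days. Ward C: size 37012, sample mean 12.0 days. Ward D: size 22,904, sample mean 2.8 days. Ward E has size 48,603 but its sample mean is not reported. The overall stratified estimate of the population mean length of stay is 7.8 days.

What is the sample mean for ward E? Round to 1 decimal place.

5.3

Σ Nₕx̄ₕ = N·μ, so 48603·x̄_E = 154446·7.8 − (12578·7.7 + 33349·10.3 + 37012·12.0 + 22904·2.8).
= 1204678.8 − 948620.5 = 256058.3.
x̄_E = 256058.3 / 48603 = 5.268... → 5.3.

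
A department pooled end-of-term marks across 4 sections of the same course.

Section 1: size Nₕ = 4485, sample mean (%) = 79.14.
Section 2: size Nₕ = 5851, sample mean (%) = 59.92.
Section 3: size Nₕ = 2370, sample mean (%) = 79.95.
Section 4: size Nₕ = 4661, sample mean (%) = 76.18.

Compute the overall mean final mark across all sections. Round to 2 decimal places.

71.98

N = 17367; weights Wₕ = Nₕ/N = (0.2582, 0.3369, 0.1365, 0.2684).
x̄_st = Σ Wₕ·x̄ₕ = 0.2582·79.14 + 0.3369·59.92 + 0.1365·79.95 + 0.2684·76.18 ≈ 71.9808...
→ 71.98.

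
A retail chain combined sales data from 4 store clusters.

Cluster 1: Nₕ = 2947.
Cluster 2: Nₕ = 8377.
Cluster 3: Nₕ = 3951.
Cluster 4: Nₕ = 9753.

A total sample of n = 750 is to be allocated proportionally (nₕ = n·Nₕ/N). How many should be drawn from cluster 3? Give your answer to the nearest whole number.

Share of cluster 3 = 3951/25028 = 0.15786.
Allocate 750 × 0.15786 = 118.397... → 118.

118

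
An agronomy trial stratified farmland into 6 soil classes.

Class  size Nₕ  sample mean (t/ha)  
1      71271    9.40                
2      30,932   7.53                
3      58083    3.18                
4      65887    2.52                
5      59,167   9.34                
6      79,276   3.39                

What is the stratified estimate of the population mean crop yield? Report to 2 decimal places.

5.69

N = 364616; weights Wₕ = Nₕ/N = (0.1955, 0.0848, 0.1593, 0.1807, 0.1623, 0.2174).
x̄_st = Σ Wₕ·x̄ₕ = 0.1955·9.40 + 0.0848·7.53 + 0.1593·3.18 + 0.1807·2.52 + 0.1623·9.34 + 0.2174·3.39 ≈ 5.6908...
→ 5.69.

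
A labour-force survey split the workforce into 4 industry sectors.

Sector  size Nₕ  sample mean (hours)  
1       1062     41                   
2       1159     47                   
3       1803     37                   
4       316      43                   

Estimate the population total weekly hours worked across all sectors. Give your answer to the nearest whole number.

Population total = Σ Nₕ·x̄ₕ (each stratum's size times its mean).
1062·41 + 1159·47 + 1803·37 + 316·43 = 43542 + 54473 + 66711 + 13588 = 178314.

178314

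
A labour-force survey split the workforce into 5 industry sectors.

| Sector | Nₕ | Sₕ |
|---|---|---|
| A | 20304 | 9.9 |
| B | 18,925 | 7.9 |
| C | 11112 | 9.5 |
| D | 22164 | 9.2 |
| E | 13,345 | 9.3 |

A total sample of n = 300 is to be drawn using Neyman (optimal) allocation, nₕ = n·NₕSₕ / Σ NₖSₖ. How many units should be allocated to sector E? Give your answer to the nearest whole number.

47

A: NₕSₕ = 20304·9.9 = 201009.6
B: NₕSₕ = 18925·7.9 = 149507.5
C: NₕSₕ = 11112·9.5 = 105564
D: NₕSₕ = 22164·9.2 = 203908.8
E: NₕSₕ = 13345·9.3 = 124108.5
Σ NₕSₕ = 784098.4.
n_E = 300·124108.5/784098.4 = 47.485... → 47.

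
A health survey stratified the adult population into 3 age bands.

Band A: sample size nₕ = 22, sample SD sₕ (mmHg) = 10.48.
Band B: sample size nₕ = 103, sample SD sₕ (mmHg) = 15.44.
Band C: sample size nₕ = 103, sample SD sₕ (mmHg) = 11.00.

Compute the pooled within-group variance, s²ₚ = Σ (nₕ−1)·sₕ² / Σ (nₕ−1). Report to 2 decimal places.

173.18

A: (22−1)·10.48² = 21·109.8304 = 2306.4384
B: (103−1)·15.44² = 102·238.3936 = 24316.1472
C: (103−1)·11.00² = 102·121 = 12342
Numerator = 38964.5856; denominator = Σ(nₕ−1) = 225.
s²ₚ = 38964.5856/225 = 173.1759... → 173.18.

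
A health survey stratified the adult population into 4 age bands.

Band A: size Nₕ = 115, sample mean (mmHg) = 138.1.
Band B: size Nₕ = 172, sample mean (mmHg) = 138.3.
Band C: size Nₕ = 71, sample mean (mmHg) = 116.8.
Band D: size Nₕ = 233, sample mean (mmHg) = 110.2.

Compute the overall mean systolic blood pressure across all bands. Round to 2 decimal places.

124.60

x̄_st = (Σ Nₕx̄ₕ) / (Σ Nₕ) = (115·138.1 + 172·138.3 + 71·116.8 + 233·110.2) / 591
= 73638.5 / 591 = 124.5998... → 124.60.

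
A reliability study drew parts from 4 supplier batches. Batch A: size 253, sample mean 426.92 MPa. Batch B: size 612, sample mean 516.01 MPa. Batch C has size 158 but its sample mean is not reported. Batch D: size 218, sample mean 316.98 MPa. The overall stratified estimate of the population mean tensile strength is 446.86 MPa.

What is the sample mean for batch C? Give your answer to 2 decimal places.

Σ Nₕx̄ₕ = N·μ, so 158·x̄_C = 1241·446.86 − (253·426.92 + 612·516.01 + 218·316.98).
= 554553.26 − 492910.52 = 61642.74.
x̄_C = 61642.74 / 158 = 390.1439... → 390.14.

390.14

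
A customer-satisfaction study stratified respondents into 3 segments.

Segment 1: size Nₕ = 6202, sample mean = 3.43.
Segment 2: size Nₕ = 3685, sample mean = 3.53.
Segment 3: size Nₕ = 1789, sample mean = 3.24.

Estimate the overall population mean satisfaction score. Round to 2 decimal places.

N = 11676; weights Wₕ = Nₕ/N = (0.5312, 0.3156, 0.1532).
x̄_st = Σ Wₕ·x̄ₕ = 0.5312·3.43 + 0.3156·3.53 + 0.1532·3.24 ≈ 3.4324...
→ 3.43.

3.43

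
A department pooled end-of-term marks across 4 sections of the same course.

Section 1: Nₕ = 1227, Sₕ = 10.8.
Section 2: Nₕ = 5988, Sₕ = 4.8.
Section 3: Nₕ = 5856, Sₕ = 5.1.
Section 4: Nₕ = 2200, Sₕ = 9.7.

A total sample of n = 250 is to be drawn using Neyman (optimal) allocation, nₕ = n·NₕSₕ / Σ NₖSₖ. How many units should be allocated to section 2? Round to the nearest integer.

1: NₕSₕ = 1227·10.8 = 13251.6
2: NₕSₕ = 5988·4.8 = 28742.4
3: NₕSₕ = 5856·5.1 = 29865.6
4: NₕSₕ = 2200·9.7 = 21340
Σ NₕSₕ = 93199.6.
n_2 = 250·28742.4/93199.6 = 77.099... → 77.

77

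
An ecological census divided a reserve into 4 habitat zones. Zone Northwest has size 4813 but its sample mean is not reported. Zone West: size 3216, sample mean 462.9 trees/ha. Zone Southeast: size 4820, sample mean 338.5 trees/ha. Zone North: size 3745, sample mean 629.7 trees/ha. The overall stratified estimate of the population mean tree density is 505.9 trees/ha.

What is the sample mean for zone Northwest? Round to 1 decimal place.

N = 4813 + 3216 + 4820 + 3745 = 16594.
Overall total = μ·N = 505.9·16594 = 8394904.6.
Subtract the known strata: 3216·462.9 + 4820·338.5 + 3745·629.7 = 5478482.9.
Remaining total for zone Northwest: 8394904.6 − 5478482.9 = 2916421.7.
Divide by its size: 2916421.7 / 4813 = 605.947... → 605.9.

605.9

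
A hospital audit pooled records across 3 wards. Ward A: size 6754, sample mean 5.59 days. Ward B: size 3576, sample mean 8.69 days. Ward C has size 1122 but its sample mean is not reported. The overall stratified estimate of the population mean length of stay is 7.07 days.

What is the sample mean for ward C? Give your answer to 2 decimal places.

Σ Nₕx̄ₕ = N·μ, so 1122·x̄_C = 11452·7.07 − (6754·5.59 + 3576·8.69).
= 80965.64 − 68830.3 = 12135.34.
x̄_C = 12135.34 / 1122 = 10.8158... → 10.82.

10.82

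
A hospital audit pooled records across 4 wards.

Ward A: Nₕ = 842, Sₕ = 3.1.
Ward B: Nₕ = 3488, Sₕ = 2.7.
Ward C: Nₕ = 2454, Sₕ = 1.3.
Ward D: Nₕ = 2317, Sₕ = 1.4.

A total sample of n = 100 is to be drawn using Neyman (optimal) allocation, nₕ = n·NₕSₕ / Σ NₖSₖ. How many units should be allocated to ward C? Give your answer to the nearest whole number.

A: NₕSₕ = 842·3.1 = 2610.2
B: NₕSₕ = 3488·2.7 = 9417.6
C: NₕSₕ = 2454·1.3 = 3190.2
D: NₕSₕ = 2317·1.4 = 3243.8
Σ NₕSₕ = 18461.8.
n_C = 100·3190.2/18461.8 = 17.280... → 17.

17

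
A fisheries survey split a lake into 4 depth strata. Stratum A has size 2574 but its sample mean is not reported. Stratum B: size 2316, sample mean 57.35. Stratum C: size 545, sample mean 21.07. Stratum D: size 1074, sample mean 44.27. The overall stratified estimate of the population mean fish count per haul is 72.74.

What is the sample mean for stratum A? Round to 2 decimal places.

Σ Nₕx̄ₕ = N·μ, so 2574·x̄_A = 6509·72.74 − (2316·57.35 + 545·21.07 + 1074·44.27).
= 473464.66 − 191851.73 = 281612.93.
x̄_A = 281612.93 / 2574 = 109.4067... → 109.41.

109.41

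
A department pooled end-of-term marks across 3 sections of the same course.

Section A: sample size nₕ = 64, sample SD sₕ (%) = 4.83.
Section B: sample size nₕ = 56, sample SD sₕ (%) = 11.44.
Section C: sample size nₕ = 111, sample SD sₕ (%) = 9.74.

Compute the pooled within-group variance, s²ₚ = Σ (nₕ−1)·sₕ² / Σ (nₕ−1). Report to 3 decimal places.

83.786

Degrees of freedom: 63 + 55 + 110 = 228.
Σ(nₕ−1)sₕ² = 63·23.3289 + 55·130.8736 + 110·94.8676 = 19103.2047.
s²ₚ = 19103.2047 / 228 = 83.78599... → 83.786.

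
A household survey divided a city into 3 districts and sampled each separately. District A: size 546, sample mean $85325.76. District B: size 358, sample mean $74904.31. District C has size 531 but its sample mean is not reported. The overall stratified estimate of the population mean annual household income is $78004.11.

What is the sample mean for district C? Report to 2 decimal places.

Σ Nₕx̄ₕ = N·μ, so 531·x̄_C = 1435·78004.11 − (546·85325.76 + 358·74904.31).
= 111935897.85 − 73403607.94 = 38532289.91.
x̄_C = 38532289.91 / 531 = 72565.5177... → 72565.52.

72565.52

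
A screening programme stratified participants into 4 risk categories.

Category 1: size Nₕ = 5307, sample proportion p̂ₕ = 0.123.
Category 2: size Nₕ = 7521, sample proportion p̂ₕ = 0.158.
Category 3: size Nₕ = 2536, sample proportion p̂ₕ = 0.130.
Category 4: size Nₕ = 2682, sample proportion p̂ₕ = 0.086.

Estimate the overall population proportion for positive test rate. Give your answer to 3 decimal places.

0.133

N = 5307 + 7521 + 2536 + 2682 = 18046.
Overall proportion = Σ (Nₕ/N)·p̂ₕ.
Σ Nₕp̂ₕ = 652.761 + 1188.318 + 329.68 + 230.652 = 2401.411.
2401.411 / 18046 = 0.13307... → 0.133.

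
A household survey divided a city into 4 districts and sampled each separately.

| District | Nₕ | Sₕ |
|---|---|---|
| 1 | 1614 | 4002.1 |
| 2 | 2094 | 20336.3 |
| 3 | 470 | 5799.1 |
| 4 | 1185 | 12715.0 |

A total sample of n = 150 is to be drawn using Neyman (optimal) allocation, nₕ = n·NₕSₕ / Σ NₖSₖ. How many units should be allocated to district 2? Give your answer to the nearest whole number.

Σ NₕSₕ = 1614·4002.1 + 2094·20336.3 + 470·5799.1 + 1185·12715.0 = 66836453.6.
Share for 2: 42584212.2/66836453.6 = 0.63714.
n_2 = 150 × 0.63714 = 95.571... → 96.

96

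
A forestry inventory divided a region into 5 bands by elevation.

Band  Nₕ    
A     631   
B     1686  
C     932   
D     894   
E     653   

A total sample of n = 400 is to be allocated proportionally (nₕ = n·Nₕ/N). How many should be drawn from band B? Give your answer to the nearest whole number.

141

N = 631 + 1686 + 932 + 894 + 653 = 4796.
n_B = 400·1686/4796 = 140.617... → 141.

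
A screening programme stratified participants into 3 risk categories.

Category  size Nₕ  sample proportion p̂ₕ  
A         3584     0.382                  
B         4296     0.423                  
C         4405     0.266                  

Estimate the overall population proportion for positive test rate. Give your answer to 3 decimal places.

0.355

N = 3584 + 4296 + 4405 = 12285.
Overall proportion = Σ (Nₕ/N)·p̂ₕ.
Σ Nₕp̂ₕ = 1369.088 + 1817.208 + 1171.73 = 4358.026.
4358.026 / 12285 = 0.35474... → 0.355.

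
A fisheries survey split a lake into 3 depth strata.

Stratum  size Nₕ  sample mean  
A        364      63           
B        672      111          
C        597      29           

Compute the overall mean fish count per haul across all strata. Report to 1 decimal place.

N = 1633; weights Wₕ = Nₕ/N = (0.2229, 0.4115, 0.3656).
x̄_st = Σ Wₕ·x̄ₕ = 0.2229·63 + 0.4115·111 + 0.3656·29 ≈ 70.323...
→ 70.3.

70.3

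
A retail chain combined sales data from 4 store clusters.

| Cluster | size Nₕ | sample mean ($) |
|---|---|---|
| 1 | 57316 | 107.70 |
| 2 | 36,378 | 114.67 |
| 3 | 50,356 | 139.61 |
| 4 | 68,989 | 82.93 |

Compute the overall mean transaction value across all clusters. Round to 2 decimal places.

N = 57316 + 36378 + 50356 + 68989 = 213039.
The stratified mean weights each stratum mean by its population share Nₕ/N.
Σ Nₕx̄ₕ = 57316·107.70 + 36378·114.67 + 50356·139.61 + 68989·82.93 = 6172933.2 + 4171465.26 + 7030201.16 + 5721257.77 = 23095857.39.
Divide by N: 23095857.39 / 213039 = 108.4114... → 108.41.

108.41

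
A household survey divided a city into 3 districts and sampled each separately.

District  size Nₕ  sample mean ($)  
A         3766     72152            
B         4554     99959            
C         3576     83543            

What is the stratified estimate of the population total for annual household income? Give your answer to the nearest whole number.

A: 3766·72152 = 271724432
B: 4554·99959 = 455213286
C: 3576·83543 = 298749768
τ̂ = Σ Nₕx̄ₕ = 1025687486.

1025687486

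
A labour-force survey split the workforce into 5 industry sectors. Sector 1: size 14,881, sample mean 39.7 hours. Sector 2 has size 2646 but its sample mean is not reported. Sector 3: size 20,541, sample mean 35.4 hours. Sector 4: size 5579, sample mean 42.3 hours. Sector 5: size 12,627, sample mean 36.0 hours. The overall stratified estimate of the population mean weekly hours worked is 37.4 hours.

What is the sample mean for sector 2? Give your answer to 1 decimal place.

36.3

Σ Nₕx̄ₕ = N·μ, so 2646·x̄_2 = 56274·37.4 − (14881·39.7 + 20541·35.4 + 5579·42.3 + 12627·36.0).
= 2104647.6 − 2008490.8 = 96156.8.
x̄_2 = 96156.8 / 2646 = 36.340... → 36.3.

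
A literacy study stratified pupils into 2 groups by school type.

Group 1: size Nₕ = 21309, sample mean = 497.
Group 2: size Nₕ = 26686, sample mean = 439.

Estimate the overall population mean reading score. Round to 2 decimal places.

464.75

N = 47995; weights Wₕ = Nₕ/N = (0.4440, 0.5560).
x̄_st = Σ Wₕ·x̄ₕ = 0.4440·497 + 0.5560·439 ≈ 464.7511...
→ 464.75.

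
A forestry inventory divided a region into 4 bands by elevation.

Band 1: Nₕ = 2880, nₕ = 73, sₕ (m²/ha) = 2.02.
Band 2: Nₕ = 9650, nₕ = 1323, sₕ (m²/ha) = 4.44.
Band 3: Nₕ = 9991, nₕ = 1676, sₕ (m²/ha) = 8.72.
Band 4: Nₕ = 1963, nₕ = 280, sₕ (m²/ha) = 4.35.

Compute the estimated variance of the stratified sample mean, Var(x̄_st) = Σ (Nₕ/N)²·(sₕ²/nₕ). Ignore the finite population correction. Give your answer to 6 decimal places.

N = 24484; Wₕ = Nₕ/N.
band 1: (2880/24484)²·2.02²/73 = 0.000773393
band 2: (9650/24484)²·4.44²/1323 = 0.002314707
band 3: (9991/24484)²·8.72²/1676 = 0.007554611
band 4: (1963/24484)²·4.35²/280 = 0.000434407
Sum = 0.011077118 → 0.011077.

0.011077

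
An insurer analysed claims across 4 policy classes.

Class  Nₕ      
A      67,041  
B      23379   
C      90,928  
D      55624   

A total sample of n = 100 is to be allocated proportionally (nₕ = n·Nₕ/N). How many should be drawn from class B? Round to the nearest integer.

N = 67041 + 23379 + 90928 + 55624 = 236972.
n_B = 100·23379/236972 = 9.866... → 10.

10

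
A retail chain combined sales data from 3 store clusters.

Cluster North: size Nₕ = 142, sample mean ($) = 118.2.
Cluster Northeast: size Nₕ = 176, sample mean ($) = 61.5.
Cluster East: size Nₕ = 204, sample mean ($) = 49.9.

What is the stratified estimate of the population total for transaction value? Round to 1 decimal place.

Population total = Σ Nₕ·x̄ₕ (each stratum's size times its mean).
142·118.2 + 176·61.5 + 204·49.9 = 16784.4 + 10824 + 10179.6 = 37788.0.

37788.0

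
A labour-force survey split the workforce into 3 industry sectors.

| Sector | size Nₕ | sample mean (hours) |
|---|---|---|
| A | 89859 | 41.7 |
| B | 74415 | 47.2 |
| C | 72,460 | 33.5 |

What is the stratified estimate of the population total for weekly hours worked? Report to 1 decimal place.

A: 89859·41.7 = 3747120.3
B: 74415·47.2 = 3512388
C: 72460·33.5 = 2427410
τ̂ = Σ Nₕx̄ₕ = 9686918.3.

9686918.3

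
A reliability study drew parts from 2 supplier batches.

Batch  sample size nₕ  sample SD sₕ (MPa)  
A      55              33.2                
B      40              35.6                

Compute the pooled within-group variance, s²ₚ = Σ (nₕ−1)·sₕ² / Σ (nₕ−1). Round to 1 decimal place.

A: (55−1)·33.2² = 54·1102.24 = 59520.96
B: (40−1)·35.6² = 39·1267.36 = 49427.04
Numerator = 108948; denominator = Σ(nₕ−1) = 93.
s²ₚ = 108948/93 = 1171.484... → 1171.5.

1171.5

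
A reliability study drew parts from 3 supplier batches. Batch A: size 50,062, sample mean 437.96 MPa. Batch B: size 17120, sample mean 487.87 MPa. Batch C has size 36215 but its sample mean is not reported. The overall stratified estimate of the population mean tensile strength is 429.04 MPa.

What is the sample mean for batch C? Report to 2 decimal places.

N = 50062 + 17120 + 36215 = 103397.
Overall total = μ·N = 429.04·103397 = 44361448.88.
Subtract the known strata: 50062·437.96 + 17120·487.87 = 30277487.92.
Remaining total for batch C: 44361448.88 − 30277487.92 = 14083960.96.
Divide by its size: 14083960.96 / 36215 = 388.8985... → 388.90.

388.90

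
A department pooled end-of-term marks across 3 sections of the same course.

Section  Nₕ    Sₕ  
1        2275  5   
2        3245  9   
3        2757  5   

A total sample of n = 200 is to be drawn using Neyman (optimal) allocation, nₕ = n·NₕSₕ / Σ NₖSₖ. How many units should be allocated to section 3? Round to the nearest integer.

1: NₕSₕ = 2275·5 = 11375
2: NₕSₕ = 3245·9 = 29205
3: NₕSₕ = 2757·5 = 13785
Σ NₕSₕ = 54365.
n_3 = 200·13785/54365 = 50.713... → 51.

51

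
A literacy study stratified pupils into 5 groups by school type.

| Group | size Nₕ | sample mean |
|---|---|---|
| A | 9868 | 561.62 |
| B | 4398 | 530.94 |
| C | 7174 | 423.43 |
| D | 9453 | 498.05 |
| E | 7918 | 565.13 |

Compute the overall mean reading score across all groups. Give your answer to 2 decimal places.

x̄_st = (Σ Nₕx̄ₕ) / (Σ Nₕ) = (9868·561.62 + 4398·530.94 + 7174·423.43 + 9453·498.05 + 7918·565.13) / 38811
= 20097593.09 / 38811 = 517.8324... → 517.83.

517.83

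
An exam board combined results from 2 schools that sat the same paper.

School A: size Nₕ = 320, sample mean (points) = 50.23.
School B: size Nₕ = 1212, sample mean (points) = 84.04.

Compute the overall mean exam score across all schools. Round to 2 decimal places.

x̄_st = (Σ Nₕx̄ₕ) / (Σ Nₕ) = (320·50.23 + 1212·84.04) / 1532
= 117930.08 / 1532 = 76.9779... → 76.98.

76.98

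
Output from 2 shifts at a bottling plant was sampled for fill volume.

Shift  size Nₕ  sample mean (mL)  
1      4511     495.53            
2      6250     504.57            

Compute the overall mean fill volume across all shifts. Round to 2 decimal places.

500.78

N = 4511 + 6250 = 10761.
Overall mean = Σ (Nₕ/N)·x̄ₕ — weight by population share, not a simple average.
Σ Nₕx̄ₕ = 4511·495.53 + 6250·504.57 = 2235335.83 + 3153562.5 = 5388898.33.
Divide by N: 5388898.33 / 10761 = 500.7804... → 500.78.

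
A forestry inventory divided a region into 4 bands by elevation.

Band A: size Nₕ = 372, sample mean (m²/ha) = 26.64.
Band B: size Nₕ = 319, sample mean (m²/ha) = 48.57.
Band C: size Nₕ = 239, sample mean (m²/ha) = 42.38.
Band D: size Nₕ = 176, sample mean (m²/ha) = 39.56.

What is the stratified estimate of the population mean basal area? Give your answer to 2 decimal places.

38.42

N = 372 + 319 + 239 + 176 = 1106.
Overall mean = Σ (Nₕ/N)·x̄ₕ — weight by population share, not a simple average.
Σ Nₕx̄ₕ = 372·26.64 + 319·48.57 + 239·42.38 + 176·39.56 = 9910.08 + 15493.83 + 10128.82 + 6962.56 = 42495.29.
Divide by N: 42495.29 / 1106 = 38.4225... → 38.42.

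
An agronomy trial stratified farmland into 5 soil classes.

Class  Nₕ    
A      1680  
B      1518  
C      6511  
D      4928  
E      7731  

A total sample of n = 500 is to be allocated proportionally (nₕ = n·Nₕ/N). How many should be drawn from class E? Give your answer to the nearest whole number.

Share of class E = 7731/22368 = 0.34563.
Allocate 500 × 0.34563 = 172.814... → 173.

173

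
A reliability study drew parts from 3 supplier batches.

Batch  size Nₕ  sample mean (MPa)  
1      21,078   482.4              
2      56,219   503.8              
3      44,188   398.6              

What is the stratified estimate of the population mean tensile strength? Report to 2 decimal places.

N = 21078 + 56219 + 44188 = 121485.
Overall mean = Σ (Nₕ/N)·x̄ₕ — weight by population share, not a simple average.
Σ Nₕx̄ₕ = 21078·482.4 + 56219·503.8 + 44188·398.6 = 10168027.2 + 28323132.2 + 17613336.8 = 56104496.2.
Divide by N: 56104496.2 / 121485 = 461.8224... → 461.82.

461.82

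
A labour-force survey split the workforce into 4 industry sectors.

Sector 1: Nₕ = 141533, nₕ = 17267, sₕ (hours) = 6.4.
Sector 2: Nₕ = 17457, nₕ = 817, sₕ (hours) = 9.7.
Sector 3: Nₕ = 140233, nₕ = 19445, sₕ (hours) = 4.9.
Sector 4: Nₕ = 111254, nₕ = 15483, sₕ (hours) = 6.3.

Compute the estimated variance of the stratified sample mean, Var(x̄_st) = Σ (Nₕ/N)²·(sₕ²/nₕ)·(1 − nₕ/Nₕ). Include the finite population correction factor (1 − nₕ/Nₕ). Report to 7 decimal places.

N = 410477; Wₕ = Nₕ/N.
sector 1: (141533/410477)²·6.4²/17267·(1 − 17267/141533) = 0.0002476141
sector 2: (17457/410477)²·9.7²/817·(1 − 817/17457) = 0.0001985485
sector 3: (140233/410477)²·4.9²/19445·(1 − 19445/140233) = 0.0001241311
sector 4: (111254/410477)²·6.3²/15483·(1 − 15483/111254) = 0.0001621056
Sum = 0.0007323994 → 0.0007324.

0.0007324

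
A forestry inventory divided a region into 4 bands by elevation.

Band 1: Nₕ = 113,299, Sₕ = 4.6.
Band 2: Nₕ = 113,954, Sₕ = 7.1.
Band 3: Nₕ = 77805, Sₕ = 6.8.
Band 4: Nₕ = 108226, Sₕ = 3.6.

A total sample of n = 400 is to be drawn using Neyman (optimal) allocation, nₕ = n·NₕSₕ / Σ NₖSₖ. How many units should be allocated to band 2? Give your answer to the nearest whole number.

144

1: NₕSₕ = 113299·4.6 = 521175.4
2: NₕSₕ = 113954·7.1 = 809073.4
3: NₕSₕ = 77805·6.8 = 529074
4: NₕSₕ = 108226·3.6 = 389613.6
Σ NₕSₕ = 2248936.4.
n_2 = 400·809073.4/2248936.4 = 143.903... → 144.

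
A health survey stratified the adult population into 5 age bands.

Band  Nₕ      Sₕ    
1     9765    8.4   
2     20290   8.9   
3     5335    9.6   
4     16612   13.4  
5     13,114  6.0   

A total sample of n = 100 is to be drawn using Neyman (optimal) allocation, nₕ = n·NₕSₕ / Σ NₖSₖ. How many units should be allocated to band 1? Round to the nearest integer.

Σ NₕSₕ = 9765·8.4 + 20290·8.9 + 5335·9.6 + 16612·13.4 + 13114·6.0 = 615107.8.
Share for 1: 82026/615107.8 = 0.13335.
n_1 = 100 × 0.13335 = 13.335... → 13.

13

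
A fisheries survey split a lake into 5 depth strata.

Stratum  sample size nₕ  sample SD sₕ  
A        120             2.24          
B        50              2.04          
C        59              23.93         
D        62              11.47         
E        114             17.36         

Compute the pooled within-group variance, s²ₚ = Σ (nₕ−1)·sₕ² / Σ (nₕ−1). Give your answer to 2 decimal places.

A: (120−1)·2.24² = 119·5.0176 = 597.0944
B: (50−1)·2.04² = 49·4.1616 = 203.9184
C: (59−1)·23.93² = 58·572.6449 = 33213.4042
D: (62−1)·11.47² = 61·131.5609 = 8025.2149
E: (114−1)·17.36² = 113·301.3696 = 34054.7648
Numerator = 76094.3967; denominator = Σ(nₕ−1) = 400.
s²ₚ = 76094.3967/400 = 190.2360... → 190.24.

190.24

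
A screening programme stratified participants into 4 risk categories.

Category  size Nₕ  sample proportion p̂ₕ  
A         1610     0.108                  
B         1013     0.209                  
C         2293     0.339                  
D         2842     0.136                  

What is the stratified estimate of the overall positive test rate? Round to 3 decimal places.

0.200

N = 1610 + 1013 + 2293 + 2842 = 7758.
Overall proportion = Σ (Nₕ/N)·p̂ₕ.
Σ Nₕp̂ₕ = 173.88 + 211.717 + 777.327 + 386.512 = 1549.436.
1549.436 / 7758 = 0.19972... → 0.200.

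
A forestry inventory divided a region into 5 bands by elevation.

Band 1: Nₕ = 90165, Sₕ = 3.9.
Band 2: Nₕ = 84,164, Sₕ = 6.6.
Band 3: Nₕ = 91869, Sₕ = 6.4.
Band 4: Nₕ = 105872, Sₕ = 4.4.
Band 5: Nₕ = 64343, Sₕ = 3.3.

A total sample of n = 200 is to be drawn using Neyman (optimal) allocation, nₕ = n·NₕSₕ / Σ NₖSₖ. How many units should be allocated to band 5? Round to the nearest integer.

1: NₕSₕ = 90165·3.9 = 351643.5
2: NₕSₕ = 84164·6.6 = 555482.4
3: NₕSₕ = 91869·6.4 = 587961.6
4: NₕSₕ = 105872·4.4 = 465836.8
5: NₕSₕ = 64343·3.3 = 212331.9
Σ NₕSₕ = 2173256.2.
n_5 = 200·212331.9/2173256.2 = 19.540... → 20.

20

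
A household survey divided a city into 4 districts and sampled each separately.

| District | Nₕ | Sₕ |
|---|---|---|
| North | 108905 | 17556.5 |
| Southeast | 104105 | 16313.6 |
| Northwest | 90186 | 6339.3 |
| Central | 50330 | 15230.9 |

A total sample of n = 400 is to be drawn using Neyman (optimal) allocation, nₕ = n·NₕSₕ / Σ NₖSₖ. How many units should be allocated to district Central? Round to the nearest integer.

Σ NₕSₕ = 108905·17556.5 + 104105·16313.6 + 90186·6339.3 + 50330·15230.9 = 4948605267.3.
Share for Central: 766571197/4948605267.3 = 0.15491.
n_Central = 400 × 0.15491 = 61.963... → 62.

62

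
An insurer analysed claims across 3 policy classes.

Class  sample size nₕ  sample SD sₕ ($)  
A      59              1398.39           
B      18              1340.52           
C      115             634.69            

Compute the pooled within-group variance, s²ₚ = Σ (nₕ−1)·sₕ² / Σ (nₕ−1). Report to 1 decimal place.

Degrees of freedom: 58 + 17 + 114 = 189.
Σ(nₕ−1)sₕ² = 58·1955494.5921 + 17·1796993.8704 + 114·402831.3961 = 189890361.294.
s²ₚ = 189890361.294 / 189 = 1004710.906... → 1004710.9.

1004710.9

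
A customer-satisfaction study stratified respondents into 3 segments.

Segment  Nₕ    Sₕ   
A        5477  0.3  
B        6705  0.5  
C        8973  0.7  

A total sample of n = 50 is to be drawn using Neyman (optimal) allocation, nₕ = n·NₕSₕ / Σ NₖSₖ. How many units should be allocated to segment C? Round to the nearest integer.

28

Σ NₕSₕ = 5477·0.3 + 6705·0.5 + 8973·0.7 = 11276.7.
Share for C: 6281.1/11276.7 = 0.55700.
n_C = 50 × 0.55700 = 27.850... → 28.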